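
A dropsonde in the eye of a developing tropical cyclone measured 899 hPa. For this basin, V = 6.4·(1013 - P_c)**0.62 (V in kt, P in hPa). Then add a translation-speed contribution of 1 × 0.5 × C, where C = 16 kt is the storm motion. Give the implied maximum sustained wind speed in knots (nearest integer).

129 kt

ΔP = 1013 − 899 = 114 hPa.
114^0.62 ≈ 18.849.
V ≈ 6.4 × 18.849 ≈ 120.6 kt.
Translation term: 1 × 0.5 × 16 = 8 kt.
Corrected V ≈ 128.6 kt → 129 kt.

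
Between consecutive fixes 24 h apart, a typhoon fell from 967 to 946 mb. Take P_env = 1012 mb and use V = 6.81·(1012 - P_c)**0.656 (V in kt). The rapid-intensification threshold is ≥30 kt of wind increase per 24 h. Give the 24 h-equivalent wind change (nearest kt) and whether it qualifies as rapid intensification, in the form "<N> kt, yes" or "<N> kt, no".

V₁: ΔP = 45, V ≈ 6.81 × 45^0.656 ≈ 82.73 kt.
V₂: ΔP = 66, V ≈ 6.81 × 66^0.656 ≈ 106.36 kt.
ΔV over 24 h = 23.63 kt → 24 h equivalent = 23.63 × 24/24 ≈ 23.63 kt.
24 kt < 30 kt ⇒ not rapid intensification.

24 kt, no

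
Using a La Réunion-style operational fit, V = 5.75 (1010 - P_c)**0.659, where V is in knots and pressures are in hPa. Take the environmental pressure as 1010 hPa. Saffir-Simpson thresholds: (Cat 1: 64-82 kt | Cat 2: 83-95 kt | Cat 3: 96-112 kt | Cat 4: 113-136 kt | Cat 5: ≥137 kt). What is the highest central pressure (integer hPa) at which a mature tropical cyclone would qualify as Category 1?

971 hPa

Category 1 begins at V = 64 kt.
Required ΔP = (64/5.75)^(1/0.659) = 11.130^1.517 ≈ 38.73 hPa.
P_c ≤ 1010 − 38.73 = 971.27, so the highest integer P_c is 971 hPa.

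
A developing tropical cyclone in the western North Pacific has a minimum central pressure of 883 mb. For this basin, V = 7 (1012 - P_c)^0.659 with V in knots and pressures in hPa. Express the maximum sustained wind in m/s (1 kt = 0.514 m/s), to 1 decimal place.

ΔP = 1012 − 883 = 129 mb.
V ≈ 7 × 129^0.659 = 7 × 24.597 ≈ 172.178 kt.
172.178 × 0.514 ≈ 88.50 m/s → 88.5 m/s.

88.5 m/s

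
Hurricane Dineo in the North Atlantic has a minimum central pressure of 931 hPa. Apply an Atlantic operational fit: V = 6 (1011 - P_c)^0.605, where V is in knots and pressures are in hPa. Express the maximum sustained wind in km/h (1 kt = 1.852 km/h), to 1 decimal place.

ΔP = 1011 − 931 = 80 hPa.
V ≈ 6 × 80^0.605 = 6 × 14.170 ≈ 85.020 kt.
85.020 × 1.852 ≈ 157.46 km/h → 157.5 km/h.

157.5 km/h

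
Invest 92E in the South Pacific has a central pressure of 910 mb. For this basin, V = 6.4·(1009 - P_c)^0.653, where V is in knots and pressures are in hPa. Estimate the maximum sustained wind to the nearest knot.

129 kt

ΔP = 1009 − 910 = 99 mb.
99^0.653 ≈ 20.098.
V ≈ 6.4 × 20.098 ≈ 128.6 kt.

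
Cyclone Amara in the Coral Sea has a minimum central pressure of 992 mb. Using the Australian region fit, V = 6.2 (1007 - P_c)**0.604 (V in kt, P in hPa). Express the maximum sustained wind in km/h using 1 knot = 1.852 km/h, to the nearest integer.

ΔP = 1007 − 992 = 15 mb.
V ≈ 6.2 × 15^0.604 = 6.2 × 5.133 ≈ 31.824 kt.
31.824 × 1.852 ≈ 58.94 km/h → 59 km/h.

59 km/h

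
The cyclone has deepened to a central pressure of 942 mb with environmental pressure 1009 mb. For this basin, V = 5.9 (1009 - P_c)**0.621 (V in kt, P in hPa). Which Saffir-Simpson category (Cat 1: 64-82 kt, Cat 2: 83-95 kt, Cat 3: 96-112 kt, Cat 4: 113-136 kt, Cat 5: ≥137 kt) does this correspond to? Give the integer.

1

ΔP = 1009 − 942 = 67 mb.
V ≈ 5.9 × 67^0.621 = 5.9 × 13.61 ≈ 80 kt.
80 kt falls in the Category 1 band.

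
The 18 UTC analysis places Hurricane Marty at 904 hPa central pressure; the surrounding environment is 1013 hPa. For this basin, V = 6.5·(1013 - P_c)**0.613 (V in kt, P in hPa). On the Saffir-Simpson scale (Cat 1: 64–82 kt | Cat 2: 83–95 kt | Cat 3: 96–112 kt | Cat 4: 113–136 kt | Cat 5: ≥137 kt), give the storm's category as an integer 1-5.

ΔP = 1013 − 904 = 109 hPa.
V ≈ 6.5 × 109^0.613 = 6.5 × 17.74 ≈ 115 kt.
115 kt falls in the Category 4 band.

4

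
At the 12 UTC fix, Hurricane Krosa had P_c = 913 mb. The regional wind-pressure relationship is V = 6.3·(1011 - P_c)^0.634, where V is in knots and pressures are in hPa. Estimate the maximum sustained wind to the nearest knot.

115 kt

ΔP = 1011 − 913 = 98 mb.
98^0.634 ≈ 18.299.
V ≈ 6.3 × 18.299 ≈ 115.3 kt.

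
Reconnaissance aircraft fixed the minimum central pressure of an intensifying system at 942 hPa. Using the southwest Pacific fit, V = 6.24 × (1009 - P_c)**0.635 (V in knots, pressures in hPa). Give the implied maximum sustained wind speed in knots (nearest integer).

90 kt

ΔP = 1009 − 942 = 67 hPa.
67^0.635 ≈ 14.440.
V ≈ 6.24 × 14.440 ≈ 90.1 kt.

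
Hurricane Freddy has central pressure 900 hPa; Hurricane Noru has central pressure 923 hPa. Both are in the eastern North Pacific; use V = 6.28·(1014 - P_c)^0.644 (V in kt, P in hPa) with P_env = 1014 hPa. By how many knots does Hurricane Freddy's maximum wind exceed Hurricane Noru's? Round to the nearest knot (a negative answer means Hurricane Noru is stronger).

18 kt

Hurricane Freddy: ΔP = 114; V ≈ 6.28 × 114^0.644 ≈ 132.62 kt.
Hurricane Noru: ΔP = 91; V ≈ 6.28 × 91^0.644 ≈ 114.70 kt.
Difference ≈ 132.62 − 114.70 = 17.92 → 18 kt.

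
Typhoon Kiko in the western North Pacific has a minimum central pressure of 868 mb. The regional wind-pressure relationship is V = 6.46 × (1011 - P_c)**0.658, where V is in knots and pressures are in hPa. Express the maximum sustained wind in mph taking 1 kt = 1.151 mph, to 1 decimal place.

194.8 mph

ΔP = 1011 − 868 = 143 mb.
V ≈ 6.46 × 143^0.658 = 6.46 × 26.195 ≈ 169.217 kt.
169.217 × 1.151 ≈ 194.77 mph → 194.8 mph.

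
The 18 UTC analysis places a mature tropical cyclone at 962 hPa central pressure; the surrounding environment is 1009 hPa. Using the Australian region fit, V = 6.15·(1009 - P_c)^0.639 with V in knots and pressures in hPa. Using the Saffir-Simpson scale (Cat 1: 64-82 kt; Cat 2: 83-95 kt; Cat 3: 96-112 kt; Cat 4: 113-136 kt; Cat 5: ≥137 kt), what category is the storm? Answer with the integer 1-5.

1

ΔP = 1009 − 962 = 47 hPa.
V ≈ 6.15 × 47^0.639 = 6.15 × 11.71 ≈ 72 kt.
72 kt falls in the Category 1 band.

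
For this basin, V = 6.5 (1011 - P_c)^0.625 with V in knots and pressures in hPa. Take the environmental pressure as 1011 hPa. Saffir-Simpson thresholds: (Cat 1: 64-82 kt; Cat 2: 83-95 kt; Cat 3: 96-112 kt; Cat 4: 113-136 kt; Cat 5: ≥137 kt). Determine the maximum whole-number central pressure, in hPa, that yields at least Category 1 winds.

Category 1 begins at V = 64 kt.
Required ΔP = (64/6.5)^(1/0.625) = 9.846^1.600 ≈ 38.84 hPa.
P_c ≤ 1011 − 38.84 = 972.16, so the highest integer P_c is 972 hPa.

972 hPa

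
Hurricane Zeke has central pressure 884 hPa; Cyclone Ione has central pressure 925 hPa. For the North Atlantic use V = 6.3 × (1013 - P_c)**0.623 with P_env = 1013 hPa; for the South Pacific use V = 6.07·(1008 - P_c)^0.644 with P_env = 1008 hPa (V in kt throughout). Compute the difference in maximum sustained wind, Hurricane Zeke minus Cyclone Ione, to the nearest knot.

26 kt

Hurricane Zeke: ΔP = 129; V ≈ 6.3 × 129^0.623 ≈ 130.09 kt.
Cyclone Ione: ΔP = 83; V ≈ 6.07 × 83^0.644 ≈ 104.49 kt.
Difference ≈ 130.09 − 104.49 = 25.60 → 26 kt.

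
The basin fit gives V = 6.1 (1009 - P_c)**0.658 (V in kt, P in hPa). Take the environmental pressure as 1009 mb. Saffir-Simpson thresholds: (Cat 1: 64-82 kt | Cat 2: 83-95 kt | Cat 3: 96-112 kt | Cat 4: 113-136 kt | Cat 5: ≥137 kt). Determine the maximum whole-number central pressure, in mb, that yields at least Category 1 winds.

973 mb

Category 1 begins at V = 64 kt.
Required ΔP = (64/6.1)^(1/0.658) = 10.492^1.520 ≈ 35.60 mb.
P_c ≤ 1009 − 35.60 = 973.40, so the highest integer P_c is 973 mb.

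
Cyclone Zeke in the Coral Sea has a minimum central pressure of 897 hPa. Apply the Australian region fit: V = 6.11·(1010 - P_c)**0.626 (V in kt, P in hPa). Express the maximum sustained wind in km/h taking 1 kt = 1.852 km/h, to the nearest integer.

218 km/h

ΔP = 1010 − 897 = 113 hPa.
V ≈ 6.11 × 113^0.626 = 6.11 × 19.285 ≈ 117.833 kt.
117.833 × 1.852 ≈ 218.23 km/h → 218 km/h.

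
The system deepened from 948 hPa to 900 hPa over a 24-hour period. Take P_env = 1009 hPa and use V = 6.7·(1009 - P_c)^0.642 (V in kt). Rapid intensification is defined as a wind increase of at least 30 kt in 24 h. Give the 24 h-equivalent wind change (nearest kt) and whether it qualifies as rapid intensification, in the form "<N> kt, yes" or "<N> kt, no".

V₁: ΔP = 61, V ≈ 6.7 × 61^0.642 ≈ 93.81 kt.
V₂: ΔP = 109, V ≈ 6.7 × 109^0.642 ≈ 136.18 kt.
ΔV over 24 h = 42.37 kt → 24 h equivalent = 42.37 × 24/24 ≈ 42.37 kt.
42 kt ≥ 30 kt ⇒ rapid intensification.

42 kt, yes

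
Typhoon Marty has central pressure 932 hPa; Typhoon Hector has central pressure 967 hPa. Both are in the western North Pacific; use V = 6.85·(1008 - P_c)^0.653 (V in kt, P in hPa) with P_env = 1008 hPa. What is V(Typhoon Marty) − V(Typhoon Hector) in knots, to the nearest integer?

38 kt

Typhoon Marty: ΔP = 76; V ≈ 6.85 × 76^0.653 ≈ 115.84 kt.
Typhoon Hector: ΔP = 41; V ≈ 6.85 × 41^0.653 ≈ 77.42 kt.
Difference ≈ 115.84 − 77.42 = 38.42 → 38 kt.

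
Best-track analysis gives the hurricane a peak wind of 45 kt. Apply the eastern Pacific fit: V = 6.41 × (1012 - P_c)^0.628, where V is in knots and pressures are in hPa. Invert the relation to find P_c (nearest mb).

ΔP = (V / 6.41)^(1/0.628) = (45/6.41)^1.592.
45/6.41 = 7.020; 7.020^1.592 ≈ 22.27 mb.
P_c = 1012 − 22.27 = 989.73 ≈ 990 mb.

990 mb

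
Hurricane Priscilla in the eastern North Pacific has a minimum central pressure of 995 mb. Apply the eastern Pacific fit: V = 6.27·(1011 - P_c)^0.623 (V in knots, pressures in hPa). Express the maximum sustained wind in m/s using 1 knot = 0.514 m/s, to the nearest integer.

ΔP = 1011 − 995 = 16 mb.
V ≈ 6.27 × 16^0.623 = 6.27 × 5.626 ≈ 35.272 kt.
35.272 × 0.514 ≈ 18.13 m/s → 18 m/s.

18 m/s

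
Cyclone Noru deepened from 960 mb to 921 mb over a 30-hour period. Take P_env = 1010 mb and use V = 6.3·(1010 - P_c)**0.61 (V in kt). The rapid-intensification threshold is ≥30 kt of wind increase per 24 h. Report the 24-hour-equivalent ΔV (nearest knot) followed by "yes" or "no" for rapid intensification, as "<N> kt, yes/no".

V₁: ΔP = 50, V ≈ 6.3 × 50^0.61 ≈ 68.50 kt.
V₂: ΔP = 89, V ≈ 6.3 × 89^0.61 ≈ 97.38 kt.
ΔV over 30 h = 28.88 kt → 24 h equivalent = 28.88 × 24/30 ≈ 23.10 kt.
23 kt < 30 kt ⇒ not rapid intensification.

23 kt, no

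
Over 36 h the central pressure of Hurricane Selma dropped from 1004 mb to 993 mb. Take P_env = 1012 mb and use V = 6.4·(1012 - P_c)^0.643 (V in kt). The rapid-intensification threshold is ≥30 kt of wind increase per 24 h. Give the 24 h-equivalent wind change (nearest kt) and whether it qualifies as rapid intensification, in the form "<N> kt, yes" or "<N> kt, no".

12 kt, no

V₁: ΔP = 8, V ≈ 6.4 × 8^0.643 ≈ 24.37 kt.
V₂: ΔP = 19, V ≈ 6.4 × 19^0.643 ≈ 42.50 kt.
ΔV over 36 h = 18.13 kt → 24 h equivalent = 18.13 × 24/36 ≈ 12.09 kt.
12 kt < 30 kt ⇒ not rapid intensification.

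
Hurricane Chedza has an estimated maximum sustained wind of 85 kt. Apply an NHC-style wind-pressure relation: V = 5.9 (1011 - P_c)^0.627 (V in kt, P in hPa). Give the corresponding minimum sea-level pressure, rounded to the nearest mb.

941 mb

ΔP = (V / 5.9)^(1/0.627) = (85/5.9)^1.595.
85/5.9 = 14.407; 14.407^1.595 ≈ 70.44 mb.
P_c = 1011 − 70.44 = 940.56 ≈ 941 mb.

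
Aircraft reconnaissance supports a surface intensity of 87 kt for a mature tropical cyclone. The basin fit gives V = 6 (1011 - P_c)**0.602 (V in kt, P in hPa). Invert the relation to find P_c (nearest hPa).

926 hPa

ΔP = (V / 6)^(1/0.602) = (87/6)^1.661.
87/6 = 14.500; 14.500^1.661 ≈ 84.95 hPa.
P_c = 1011 − 84.95 = 926.05 ≈ 926 hPa.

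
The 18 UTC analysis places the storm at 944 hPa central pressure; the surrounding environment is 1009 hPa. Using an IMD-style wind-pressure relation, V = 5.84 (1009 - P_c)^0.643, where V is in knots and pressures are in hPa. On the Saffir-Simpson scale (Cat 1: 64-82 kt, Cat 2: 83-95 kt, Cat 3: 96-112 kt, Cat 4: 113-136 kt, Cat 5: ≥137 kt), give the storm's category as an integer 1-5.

ΔP = 1009 − 944 = 65 hPa.
V ≈ 5.84 × 65^0.643 = 5.84 × 14.65 ≈ 86 kt.
86 kt falls in the Category 2 band.

2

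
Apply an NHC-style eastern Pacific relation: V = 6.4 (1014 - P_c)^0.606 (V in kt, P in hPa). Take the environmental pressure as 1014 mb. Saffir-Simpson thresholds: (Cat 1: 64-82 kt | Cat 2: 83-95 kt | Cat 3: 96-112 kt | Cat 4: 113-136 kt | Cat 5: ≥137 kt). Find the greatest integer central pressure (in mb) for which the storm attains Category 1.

Category 1 begins at V = 64 kt.
Required ΔP = (64/6.4)^(1/0.606) = 10.000^1.650 ≈ 44.69 mb.
P_c ≤ 1014 − 44.69 = 969.31, so the highest integer P_c is 969 mb.

969 mb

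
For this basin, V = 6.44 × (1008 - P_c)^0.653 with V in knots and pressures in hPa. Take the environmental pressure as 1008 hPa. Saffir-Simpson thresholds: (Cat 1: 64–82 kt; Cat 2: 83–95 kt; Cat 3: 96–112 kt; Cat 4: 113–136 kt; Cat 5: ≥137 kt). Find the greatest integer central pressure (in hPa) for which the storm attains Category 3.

Category 3 begins at V = 96 kt.
Required ΔP = (96/6.44)^(1/0.653) = 14.907^1.531 ≈ 62.65 hPa.
P_c ≤ 1008 − 62.65 = 945.35, so the highest integer P_c is 945 hPa.

945 hPa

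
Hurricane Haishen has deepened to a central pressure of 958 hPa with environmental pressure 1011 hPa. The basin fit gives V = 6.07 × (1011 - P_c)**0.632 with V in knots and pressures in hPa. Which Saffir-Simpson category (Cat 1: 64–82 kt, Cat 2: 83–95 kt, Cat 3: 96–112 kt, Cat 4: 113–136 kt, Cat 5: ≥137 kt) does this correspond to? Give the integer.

1

ΔP = 1011 − 958 = 53 hPa.
V ≈ 6.07 × 53^0.632 = 6.07 × 12.30 ≈ 75 kt.
75 kt falls in the Category 1 band.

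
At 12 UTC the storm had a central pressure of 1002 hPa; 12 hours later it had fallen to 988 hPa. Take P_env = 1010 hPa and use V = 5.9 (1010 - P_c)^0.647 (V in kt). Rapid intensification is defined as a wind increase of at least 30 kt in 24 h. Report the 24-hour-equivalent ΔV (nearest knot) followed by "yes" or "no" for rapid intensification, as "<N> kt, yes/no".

42 kt, yes

V₁: ΔP = 8, V ≈ 5.9 × 8^0.647 ≈ 22.65 kt.
V₂: ΔP = 22, V ≈ 5.9 × 22^0.647 ≈ 43.59 kt.
ΔV over 12 h = 20.94 kt → 24 h equivalent = 20.94 × 24/12 ≈ 41.88 kt.
42 kt ≥ 30 kt ⇒ rapid intensification.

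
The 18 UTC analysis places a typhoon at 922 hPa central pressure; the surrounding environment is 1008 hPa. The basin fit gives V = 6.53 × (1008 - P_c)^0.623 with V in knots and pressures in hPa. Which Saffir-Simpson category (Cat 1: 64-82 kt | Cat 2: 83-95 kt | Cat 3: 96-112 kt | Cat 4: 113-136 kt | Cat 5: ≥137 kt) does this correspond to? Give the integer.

3

ΔP = 1008 − 922 = 86 hPa.
V ≈ 6.53 × 86^0.623 = 6.53 × 16.04 ≈ 105 kt.
105 kt falls in the Category 3 band.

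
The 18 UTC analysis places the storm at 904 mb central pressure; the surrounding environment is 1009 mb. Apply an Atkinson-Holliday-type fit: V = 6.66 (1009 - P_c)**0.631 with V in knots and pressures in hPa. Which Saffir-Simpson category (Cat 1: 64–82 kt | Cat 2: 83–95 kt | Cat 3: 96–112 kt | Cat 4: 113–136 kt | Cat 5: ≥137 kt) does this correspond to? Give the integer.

4

ΔP = 1009 − 904 = 105 mb.
V ≈ 6.66 × 105^0.631 = 6.66 × 18.85 ≈ 126 kt.
126 kt falls in the Category 4 band.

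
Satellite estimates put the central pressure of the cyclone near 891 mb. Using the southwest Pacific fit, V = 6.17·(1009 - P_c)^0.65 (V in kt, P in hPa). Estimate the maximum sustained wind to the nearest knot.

137 kt

ΔP = 1009 − 891 = 118 mb.
118^0.65 ≈ 22.219.
V ≈ 6.17 × 22.219 ≈ 137.1 kt.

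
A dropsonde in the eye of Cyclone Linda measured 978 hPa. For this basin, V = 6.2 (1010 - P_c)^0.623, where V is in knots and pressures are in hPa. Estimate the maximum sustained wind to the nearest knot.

54 kt

ΔP = 1010 − 978 = 32 hPa.
32^0.623 ≈ 8.664.
V ≈ 6.2 × 8.664 ≈ 53.7 kt.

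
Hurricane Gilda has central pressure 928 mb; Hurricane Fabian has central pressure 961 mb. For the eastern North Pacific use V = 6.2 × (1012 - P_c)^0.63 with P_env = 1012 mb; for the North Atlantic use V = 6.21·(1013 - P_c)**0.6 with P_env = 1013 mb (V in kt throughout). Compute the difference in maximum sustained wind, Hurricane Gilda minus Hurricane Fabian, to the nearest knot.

35 kt

Hurricane Gilda: ΔP = 84; V ≈ 6.2 × 84^0.63 ≈ 101.09 kt.
Hurricane Fabian: ΔP = 52; V ≈ 6.21 × 52^0.6 ≈ 66.48 kt.
Difference ≈ 101.09 − 66.48 = 34.61 → 35 kt.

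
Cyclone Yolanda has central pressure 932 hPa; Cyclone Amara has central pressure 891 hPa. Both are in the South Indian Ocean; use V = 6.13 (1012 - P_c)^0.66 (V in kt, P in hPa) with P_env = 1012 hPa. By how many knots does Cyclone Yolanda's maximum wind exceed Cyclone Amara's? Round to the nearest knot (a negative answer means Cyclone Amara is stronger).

Cyclone Yolanda: ΔP = 80; V ≈ 6.13 × 80^0.66 ≈ 110.54 kt.
Cyclone Amara: ΔP = 121; V ≈ 6.13 × 121^0.66 ≈ 145.24 kt.
Difference ≈ 110.54 − 145.24 = -34.70 → -35 kt.

-35 kt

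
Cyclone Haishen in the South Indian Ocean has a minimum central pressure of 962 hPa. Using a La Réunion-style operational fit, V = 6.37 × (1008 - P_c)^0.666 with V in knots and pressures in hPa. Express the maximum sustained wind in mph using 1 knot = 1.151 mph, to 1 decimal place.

93.9 mph

ΔP = 1008 − 962 = 46 hPa.
V ≈ 6.37 × 46^0.666 = 6.37 × 12.806 ≈ 81.571 kt.
81.571 × 1.151 ≈ 93.89 mph → 93.9 mph.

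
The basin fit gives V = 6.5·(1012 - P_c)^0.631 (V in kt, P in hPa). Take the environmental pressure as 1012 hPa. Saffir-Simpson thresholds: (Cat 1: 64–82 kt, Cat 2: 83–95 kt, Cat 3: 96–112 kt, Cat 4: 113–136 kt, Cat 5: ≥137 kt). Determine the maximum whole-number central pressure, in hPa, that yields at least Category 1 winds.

974 hPa

Category 1 begins at V = 64 kt.
Required ΔP = (64/6.5)^(1/0.631) = 9.846^1.585 ≈ 37.51 hPa.
P_c ≤ 1012 − 37.51 = 974.49, so the highest integer P_c is 974 hPa.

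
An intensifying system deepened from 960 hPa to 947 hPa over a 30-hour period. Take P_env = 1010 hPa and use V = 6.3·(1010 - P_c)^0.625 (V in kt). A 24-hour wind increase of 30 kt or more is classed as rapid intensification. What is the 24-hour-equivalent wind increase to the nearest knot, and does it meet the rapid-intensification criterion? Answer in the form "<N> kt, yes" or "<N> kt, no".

9 kt, no

V₁: ΔP = 50, V ≈ 6.3 × 50^0.625 ≈ 72.64 kt.
V₂: ΔP = 63, V ≈ 6.3 × 63^0.625 ≈ 83.93 kt.
ΔV over 30 h = 11.29 kt → 24 h equivalent = 11.29 × 24/30 ≈ 9.03 kt.
9 kt < 30 kt ⇒ not rapid intensification.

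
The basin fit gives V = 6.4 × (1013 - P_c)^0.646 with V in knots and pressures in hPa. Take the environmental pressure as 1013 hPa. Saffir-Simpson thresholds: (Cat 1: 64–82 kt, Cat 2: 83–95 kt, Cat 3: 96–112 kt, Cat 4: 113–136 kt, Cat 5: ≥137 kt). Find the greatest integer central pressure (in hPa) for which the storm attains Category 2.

Category 2 begins at V = 83 kt.
Required ΔP = (83/6.4)^(1/0.646) = 12.969^1.548 ≈ 52.81 hPa.
P_c ≤ 1013 − 52.81 = 960.19, so the highest integer P_c is 960 hPa.

960 hPa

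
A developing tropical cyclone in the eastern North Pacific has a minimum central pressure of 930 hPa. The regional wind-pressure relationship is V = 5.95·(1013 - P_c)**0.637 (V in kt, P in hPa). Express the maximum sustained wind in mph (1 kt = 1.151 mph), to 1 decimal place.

114.3 mph

ΔP = 1013 − 930 = 83 hPa.
V ≈ 5.95 × 83^0.637 = 5.95 × 16.690 ≈ 99.305 kt.
99.305 × 1.151 ≈ 114.30 mph → 114.3 mph.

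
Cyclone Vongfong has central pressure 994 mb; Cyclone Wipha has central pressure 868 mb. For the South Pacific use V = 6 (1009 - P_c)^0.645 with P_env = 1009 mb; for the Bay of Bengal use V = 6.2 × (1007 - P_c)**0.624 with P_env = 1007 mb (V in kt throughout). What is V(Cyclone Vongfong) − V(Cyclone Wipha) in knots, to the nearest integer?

Cyclone Vongfong: ΔP = 15; V ≈ 6 × 15^0.645 ≈ 34.41 kt.
Cyclone Wipha: ΔP = 139; V ≈ 6.2 × 139^0.624 ≈ 134.78 kt.
Difference ≈ 34.41 − 134.78 = -100.37 → -100 kt.

-100 kt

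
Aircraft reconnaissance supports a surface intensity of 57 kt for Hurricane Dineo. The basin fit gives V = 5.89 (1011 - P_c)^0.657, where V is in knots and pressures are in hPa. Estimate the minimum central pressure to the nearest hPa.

979 hPa

ΔP = (V / 5.89)^(1/0.657) = (57/5.89)^1.522.
57/5.89 = 9.677; 9.677^1.522 ≈ 31.65 hPa.
P_c = 1011 − 31.65 = 979.35 ≈ 979 hPa.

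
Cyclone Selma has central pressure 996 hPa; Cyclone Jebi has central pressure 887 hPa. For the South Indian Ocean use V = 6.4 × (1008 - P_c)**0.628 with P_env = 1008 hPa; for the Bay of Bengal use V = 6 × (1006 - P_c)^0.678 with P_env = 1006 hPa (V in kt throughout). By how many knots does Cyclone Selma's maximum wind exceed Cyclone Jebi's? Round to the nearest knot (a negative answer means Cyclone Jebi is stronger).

-123 kt

Cyclone Selma: ΔP = 12; V ≈ 6.4 × 12^0.628 ≈ 30.47 kt.
Cyclone Jebi: ΔP = 119; V ≈ 6 × 119^0.678 ≈ 153.24 kt.
Difference ≈ 30.47 − 153.24 = -122.77 → -123 kt.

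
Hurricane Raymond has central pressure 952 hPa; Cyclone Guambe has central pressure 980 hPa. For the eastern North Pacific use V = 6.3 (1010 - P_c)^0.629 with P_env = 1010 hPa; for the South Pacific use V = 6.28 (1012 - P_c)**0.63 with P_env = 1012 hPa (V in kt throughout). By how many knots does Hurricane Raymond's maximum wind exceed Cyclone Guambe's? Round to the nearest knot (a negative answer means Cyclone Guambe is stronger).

25 kt

Hurricane Raymond: ΔP = 58; V ≈ 6.3 × 58^0.629 ≈ 81.01 kt.
Cyclone Guambe: ΔP = 32; V ≈ 6.28 × 32^0.63 ≈ 55.74 kt.
Difference ≈ 81.01 − 55.74 = 25.27 → 25 kt.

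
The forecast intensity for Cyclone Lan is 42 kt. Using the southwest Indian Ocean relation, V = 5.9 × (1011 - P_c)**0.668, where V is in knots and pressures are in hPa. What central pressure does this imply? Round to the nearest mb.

ΔP = (V / 5.9)^(1/0.668) = (42/5.9)^1.497.
42/5.9 = 7.119; 7.119^1.497 ≈ 18.88 mb.
P_c = 1011 − 18.88 = 992.12 ≈ 992 mb.

992 mb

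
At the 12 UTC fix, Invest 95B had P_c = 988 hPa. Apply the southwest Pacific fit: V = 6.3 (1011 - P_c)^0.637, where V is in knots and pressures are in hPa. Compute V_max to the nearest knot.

ΔP = 1011 − 988 = 23 hPa.
23^0.637 ≈ 7.369.
V ≈ 6.3 × 7.369 ≈ 46.4 kt.

46 kt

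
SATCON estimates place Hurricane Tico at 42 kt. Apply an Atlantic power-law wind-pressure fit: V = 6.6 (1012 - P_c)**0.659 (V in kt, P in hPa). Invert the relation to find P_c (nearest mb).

995 mb

ΔP = (V / 6.6)^(1/0.659) = (42/6.6)^1.517.
42/6.6 = 6.364; 6.364^1.517 ≈ 16.58 mb.
P_c = 1012 − 16.58 = 995.42 ≈ 995 mb.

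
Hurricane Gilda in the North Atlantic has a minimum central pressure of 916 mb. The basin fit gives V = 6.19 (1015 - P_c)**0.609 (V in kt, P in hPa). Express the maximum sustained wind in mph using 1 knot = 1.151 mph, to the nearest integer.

ΔP = 1015 − 916 = 99 mb.
V ≈ 6.19 × 99^0.609 = 6.19 × 16.419 ≈ 101.632 kt.
101.632 × 1.151 ≈ 116.98 mph → 117 mph.

117 mph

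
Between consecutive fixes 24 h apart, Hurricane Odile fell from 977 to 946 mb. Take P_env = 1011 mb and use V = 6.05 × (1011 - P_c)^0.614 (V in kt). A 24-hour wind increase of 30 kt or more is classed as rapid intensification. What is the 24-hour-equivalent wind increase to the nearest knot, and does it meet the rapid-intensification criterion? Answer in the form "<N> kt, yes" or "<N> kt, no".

26 kt, no

V₁: ΔP = 34, V ≈ 6.05 × 34^0.614 ≈ 52.73 kt.
V₂: ΔP = 65, V ≈ 6.05 × 65^0.614 ≈ 78.50 kt.
ΔV over 24 h = 25.77 kt → 24 h equivalent = 25.77 × 24/24 ≈ 25.77 kt.
26 kt < 30 kt ⇒ not rapid intensification.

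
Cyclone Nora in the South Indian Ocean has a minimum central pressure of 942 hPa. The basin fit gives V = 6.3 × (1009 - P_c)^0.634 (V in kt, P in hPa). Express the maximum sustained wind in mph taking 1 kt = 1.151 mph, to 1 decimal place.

ΔP = 1009 − 942 = 67 hPa.
V ≈ 6.3 × 67^0.634 = 6.3 × 14.379 ≈ 90.588 kt.
90.588 × 1.151 ≈ 104.27 mph → 104.3 mph.

104.3 mph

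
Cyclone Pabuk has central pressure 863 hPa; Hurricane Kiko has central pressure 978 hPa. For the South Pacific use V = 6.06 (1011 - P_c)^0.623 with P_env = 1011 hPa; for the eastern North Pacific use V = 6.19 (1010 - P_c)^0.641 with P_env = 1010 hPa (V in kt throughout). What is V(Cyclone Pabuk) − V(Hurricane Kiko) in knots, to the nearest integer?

Cyclone Pabuk: ΔP = 148; V ≈ 6.06 × 148^0.623 ≈ 136.32 kt.
Hurricane Kiko: ΔP = 32; V ≈ 6.19 × 32^0.641 ≈ 57.08 kt.
Difference ≈ 136.32 − 57.08 = 79.24 → 79 kt.

79 kt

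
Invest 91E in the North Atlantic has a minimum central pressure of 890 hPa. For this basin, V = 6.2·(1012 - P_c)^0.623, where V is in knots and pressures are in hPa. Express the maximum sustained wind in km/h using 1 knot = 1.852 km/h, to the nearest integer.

229 km/h

ΔP = 1012 − 890 = 122 hPa.
V ≈ 6.2 × 122^0.623 = 6.2 × 19.944 ≈ 123.650 kt.
123.650 × 1.852 ≈ 229.00 km/h → 229 km/h.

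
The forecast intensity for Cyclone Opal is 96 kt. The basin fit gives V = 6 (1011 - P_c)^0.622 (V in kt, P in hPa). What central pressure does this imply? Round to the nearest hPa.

925 hPa

ΔP = (V / 6)^(1/0.622) = (96/6)^1.608.
96/6 = 16.000; 16.000^1.608 ≈ 86.27 hPa.
P_c = 1011 − 86.27 = 924.73 ≈ 925 hPa.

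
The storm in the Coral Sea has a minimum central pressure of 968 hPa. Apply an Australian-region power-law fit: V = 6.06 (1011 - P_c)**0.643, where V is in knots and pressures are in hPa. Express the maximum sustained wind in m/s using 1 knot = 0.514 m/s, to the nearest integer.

35 m/s

ΔP = 1011 − 968 = 43 hPa.
V ≈ 6.06 × 43^0.643 = 6.06 × 11.228 ≈ 68.044 kt.
68.044 × 0.514 ≈ 34.97 m/s → 35 m/s.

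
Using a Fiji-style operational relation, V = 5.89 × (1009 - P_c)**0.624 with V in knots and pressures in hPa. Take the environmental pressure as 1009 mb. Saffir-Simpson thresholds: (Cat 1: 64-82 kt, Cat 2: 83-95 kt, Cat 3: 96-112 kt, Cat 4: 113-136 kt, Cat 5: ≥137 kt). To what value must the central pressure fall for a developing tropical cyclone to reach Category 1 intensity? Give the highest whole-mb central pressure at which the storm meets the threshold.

963 mb

Category 1 begins at V = 64 kt.
Required ΔP = (64/5.89)^(1/0.624) = 10.866^1.603 ≈ 45.75 mb.
P_c ≤ 1009 − 45.75 = 963.25, so the highest integer P_c is 963 mb.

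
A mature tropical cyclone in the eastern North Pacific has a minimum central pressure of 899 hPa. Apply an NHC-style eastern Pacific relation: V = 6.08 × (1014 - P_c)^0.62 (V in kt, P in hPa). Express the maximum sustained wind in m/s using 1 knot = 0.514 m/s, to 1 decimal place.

ΔP = 1014 − 899 = 115 hPa.
V ≈ 6.08 × 115^0.62 = 6.08 × 18.951 ≈ 115.222 kt.
115.222 × 0.514 ≈ 59.22 m/s → 59.2 m/s.

59.2 m/s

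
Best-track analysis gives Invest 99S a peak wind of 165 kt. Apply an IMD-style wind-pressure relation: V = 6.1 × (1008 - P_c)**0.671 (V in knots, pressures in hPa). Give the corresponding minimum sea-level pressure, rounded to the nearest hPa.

872 hPa

ΔP = (V / 6.1)^(1/0.671) = (165/6.1)^1.490.
165/6.1 = 27.049; 27.049^1.490 ≈ 136.26 hPa.
P_c = 1008 − 136.26 = 871.74 ≈ 872 hPa.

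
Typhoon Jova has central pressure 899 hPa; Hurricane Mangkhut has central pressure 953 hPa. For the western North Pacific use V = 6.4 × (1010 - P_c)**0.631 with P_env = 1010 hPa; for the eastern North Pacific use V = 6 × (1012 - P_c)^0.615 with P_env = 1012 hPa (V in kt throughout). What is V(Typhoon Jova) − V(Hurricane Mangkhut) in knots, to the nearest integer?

Typhoon Jova: ΔP = 111; V ≈ 6.4 × 111^0.631 ≈ 124.96 kt.
Hurricane Mangkhut: ΔP = 59; V ≈ 6 × 59^0.615 ≈ 73.66 kt.
Difference ≈ 124.96 − 73.66 = 51.30 → 51 kt.

51 kt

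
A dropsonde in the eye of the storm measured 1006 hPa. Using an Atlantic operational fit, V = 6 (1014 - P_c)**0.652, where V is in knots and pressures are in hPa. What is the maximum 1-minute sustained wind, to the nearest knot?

ΔP = 1014 − 1006 = 8 hPa.
8^0.652 ≈ 3.880.
V ≈ 6 × 3.880 ≈ 23.3 kt.

23 kt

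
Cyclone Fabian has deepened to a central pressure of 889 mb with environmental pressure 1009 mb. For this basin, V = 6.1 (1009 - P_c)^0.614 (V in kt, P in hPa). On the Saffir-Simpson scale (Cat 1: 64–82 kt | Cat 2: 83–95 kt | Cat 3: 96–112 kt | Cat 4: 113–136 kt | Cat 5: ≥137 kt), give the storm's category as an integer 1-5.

4

ΔP = 1009 − 889 = 120 mb.
V ≈ 6.1 × 120^0.614 = 6.1 × 18.91 ≈ 115 kt.
115 kt falls in the Category 4 band.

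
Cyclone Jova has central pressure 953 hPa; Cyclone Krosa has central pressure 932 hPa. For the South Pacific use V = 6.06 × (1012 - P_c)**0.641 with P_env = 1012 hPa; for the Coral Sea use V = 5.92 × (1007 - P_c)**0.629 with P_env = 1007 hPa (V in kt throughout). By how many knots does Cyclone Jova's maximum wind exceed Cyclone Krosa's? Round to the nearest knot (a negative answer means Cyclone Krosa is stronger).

Cyclone Jova: ΔP = 59; V ≈ 6.06 × 59^0.641 ≈ 82.72 kt.
Cyclone Krosa: ΔP = 75; V ≈ 5.92 × 75^0.629 ≈ 89.48 kt.
Difference ≈ 82.72 − 89.48 = -6.76 → -7 kt.

-7 kt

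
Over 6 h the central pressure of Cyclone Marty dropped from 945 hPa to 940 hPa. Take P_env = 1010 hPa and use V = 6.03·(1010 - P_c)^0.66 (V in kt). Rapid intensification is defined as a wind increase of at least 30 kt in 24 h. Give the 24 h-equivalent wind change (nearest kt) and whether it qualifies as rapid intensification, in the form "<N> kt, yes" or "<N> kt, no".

V₁: ΔP = 65, V ≈ 6.03 × 65^0.66 ≈ 94.81 kt.
V₂: ΔP = 70, V ≈ 6.03 × 70^0.66 ≈ 99.56 kt.
ΔV over 6 h = 4.75 kt → 24 h equivalent = 4.75 × 24/6 ≈ 19.00 kt.
19 kt < 30 kt ⇒ not rapid intensification.

19 kt, no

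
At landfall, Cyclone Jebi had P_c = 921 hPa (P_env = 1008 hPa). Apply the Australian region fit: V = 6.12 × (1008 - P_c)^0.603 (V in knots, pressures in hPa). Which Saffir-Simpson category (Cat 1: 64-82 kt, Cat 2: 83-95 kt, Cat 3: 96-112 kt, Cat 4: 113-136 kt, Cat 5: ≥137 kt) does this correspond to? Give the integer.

ΔP = 1008 − 921 = 87 hPa.
V ≈ 6.12 × 87^0.603 = 6.12 × 14.78 ≈ 90 kt.
90 kt falls in the Category 2 band.

2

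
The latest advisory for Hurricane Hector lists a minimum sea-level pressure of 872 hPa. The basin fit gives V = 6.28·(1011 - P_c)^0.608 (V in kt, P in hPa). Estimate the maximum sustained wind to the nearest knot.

126 kt

ΔP = 1011 − 872 = 139 hPa.
139^0.608 ≈ 20.089.
V ≈ 6.28 × 20.089 ≈ 126.2 kt.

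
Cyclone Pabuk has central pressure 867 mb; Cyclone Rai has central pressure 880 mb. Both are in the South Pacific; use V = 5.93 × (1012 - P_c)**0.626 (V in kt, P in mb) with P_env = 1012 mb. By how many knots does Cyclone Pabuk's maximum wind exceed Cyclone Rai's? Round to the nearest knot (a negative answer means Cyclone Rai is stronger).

8 kt

Cyclone Pabuk: ΔP = 145; V ≈ 5.93 × 145^0.626 ≈ 133.68 kt.
Cyclone Rai: ΔP = 132; V ≈ 5.93 × 132^0.626 ≈ 126.05 kt.
Difference ≈ 133.68 − 126.05 = 7.63 → 8 kt.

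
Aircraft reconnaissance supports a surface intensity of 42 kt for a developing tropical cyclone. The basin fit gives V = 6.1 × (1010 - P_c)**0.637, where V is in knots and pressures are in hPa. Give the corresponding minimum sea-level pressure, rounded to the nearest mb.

ΔP = (V / 6.1)^(1/0.637) = (42/6.1)^1.570.
42/6.1 = 6.885; 6.885^1.570 ≈ 20.67 mb.
P_c = 1010 − 20.67 = 989.33 ≈ 989 mb.

989 mb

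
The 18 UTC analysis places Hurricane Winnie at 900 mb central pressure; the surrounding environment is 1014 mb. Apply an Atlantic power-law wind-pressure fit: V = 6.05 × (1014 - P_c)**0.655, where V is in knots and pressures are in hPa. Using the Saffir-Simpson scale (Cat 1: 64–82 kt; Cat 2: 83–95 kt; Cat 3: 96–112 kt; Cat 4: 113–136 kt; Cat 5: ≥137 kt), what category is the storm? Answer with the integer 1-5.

ΔP = 1014 − 900 = 114 mb.
V ≈ 6.05 × 114^0.655 = 6.05 × 22.25 ≈ 135 kt.
135 kt falls in the Category 4 band.

4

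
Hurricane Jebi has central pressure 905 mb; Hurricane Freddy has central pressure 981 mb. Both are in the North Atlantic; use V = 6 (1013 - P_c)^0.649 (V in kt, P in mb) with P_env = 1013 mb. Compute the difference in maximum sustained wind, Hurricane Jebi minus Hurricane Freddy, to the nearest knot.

68 kt

Hurricane Jebi: ΔP = 108; V ≈ 6 × 108^0.649 ≈ 125.27 kt.
Hurricane Freddy: ΔP = 32; V ≈ 6 × 32^0.649 ≈ 56.88 kt.
Difference ≈ 125.27 − 56.88 = 68.39 → 68 kt.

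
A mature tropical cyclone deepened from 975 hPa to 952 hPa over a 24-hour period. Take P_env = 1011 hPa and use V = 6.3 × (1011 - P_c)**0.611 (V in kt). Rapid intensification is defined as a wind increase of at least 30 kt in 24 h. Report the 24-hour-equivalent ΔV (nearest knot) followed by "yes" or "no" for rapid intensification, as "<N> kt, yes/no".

20 kt, no

V₁: ΔP = 36, V ≈ 6.3 × 36^0.611 ≈ 56.27 kt.
V₂: ΔP = 59, V ≈ 6.3 × 59^0.611 ≈ 76.09 kt.
ΔV over 24 h = 19.82 kt → 24 h equivalent = 19.82 × 24/24 ≈ 19.82 kt.
20 kt < 30 kt ⇒ not rapid intensification.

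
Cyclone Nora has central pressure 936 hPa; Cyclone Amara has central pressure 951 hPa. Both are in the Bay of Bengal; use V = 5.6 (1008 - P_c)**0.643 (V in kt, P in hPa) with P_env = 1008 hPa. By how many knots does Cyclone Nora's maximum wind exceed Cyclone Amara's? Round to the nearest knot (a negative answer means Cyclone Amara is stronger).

Cyclone Nora: ΔP = 72; V ≈ 5.6 × 72^0.643 ≈ 87.59 kt.
Cyclone Amara: ΔP = 57; V ≈ 5.6 × 57^0.643 ≈ 75.37 kt.
Difference ≈ 87.59 − 75.37 = 12.22 → 12 kt.

12 kt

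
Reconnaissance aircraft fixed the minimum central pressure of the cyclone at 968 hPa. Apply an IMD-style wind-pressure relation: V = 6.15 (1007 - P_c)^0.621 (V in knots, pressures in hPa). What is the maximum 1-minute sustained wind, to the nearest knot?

60 kt

ΔP = 1007 − 968 = 39 hPa.
39^0.621 ≈ 9.729.
V ≈ 6.15 × 9.729 ≈ 59.8 kt.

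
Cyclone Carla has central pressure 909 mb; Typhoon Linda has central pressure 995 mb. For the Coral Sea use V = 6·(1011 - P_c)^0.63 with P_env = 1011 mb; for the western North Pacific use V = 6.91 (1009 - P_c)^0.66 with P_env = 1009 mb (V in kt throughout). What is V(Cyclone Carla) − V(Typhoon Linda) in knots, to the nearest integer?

71 kt

Cyclone Carla: ΔP = 102; V ≈ 6 × 102^0.63 ≈ 110.55 kt.
Typhoon Linda: ΔP = 14; V ≈ 6.91 × 14^0.66 ≈ 39.44 kt.
Difference ≈ 110.55 − 39.44 = 71.11 → 71 kt.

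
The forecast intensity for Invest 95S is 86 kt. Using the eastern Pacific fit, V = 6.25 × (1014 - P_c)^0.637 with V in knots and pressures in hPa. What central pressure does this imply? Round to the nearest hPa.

953 hPa

ΔP = (V / 6.25)^(1/0.637) = (86/6.25)^1.570.
86/6.25 = 13.760; 13.760^1.570 ≈ 61.30 hPa.
P_c = 1014 − 61.30 = 952.70 ≈ 953 hPa.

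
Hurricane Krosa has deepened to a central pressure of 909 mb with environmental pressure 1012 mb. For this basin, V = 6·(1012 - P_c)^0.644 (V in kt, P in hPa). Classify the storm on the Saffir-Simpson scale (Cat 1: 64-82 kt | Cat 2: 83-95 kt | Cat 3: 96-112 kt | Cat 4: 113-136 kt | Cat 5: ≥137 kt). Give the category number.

ΔP = 1012 − 909 = 103 mb.
V ≈ 6 × 103^0.644 = 6 × 19.78 ≈ 119 kt.
119 kt falls in the Category 4 band.

4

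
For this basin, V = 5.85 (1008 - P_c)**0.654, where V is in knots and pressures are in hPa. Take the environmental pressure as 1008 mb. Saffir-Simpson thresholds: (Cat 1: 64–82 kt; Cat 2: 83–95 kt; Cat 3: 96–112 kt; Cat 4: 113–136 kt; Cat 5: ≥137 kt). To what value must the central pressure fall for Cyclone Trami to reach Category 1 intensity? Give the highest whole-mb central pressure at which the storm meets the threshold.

969 mb

Category 1 begins at V = 64 kt.
Required ΔP = (64/5.85)^(1/0.654) = 10.940^1.529 ≈ 38.79 mb.
P_c ≤ 1008 − 38.79 = 969.21, so the highest integer P_c is 969 mb.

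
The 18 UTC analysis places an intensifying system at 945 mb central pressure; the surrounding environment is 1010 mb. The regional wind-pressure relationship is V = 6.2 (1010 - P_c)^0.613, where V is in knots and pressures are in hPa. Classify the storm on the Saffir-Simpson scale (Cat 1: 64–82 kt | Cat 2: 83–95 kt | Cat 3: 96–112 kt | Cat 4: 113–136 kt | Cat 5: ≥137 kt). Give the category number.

ΔP = 1010 − 945 = 65 mb.
V ≈ 6.2 × 65^0.613 = 6.2 × 12.92 ≈ 80 kt.
80 kt falls in the Category 1 band.

1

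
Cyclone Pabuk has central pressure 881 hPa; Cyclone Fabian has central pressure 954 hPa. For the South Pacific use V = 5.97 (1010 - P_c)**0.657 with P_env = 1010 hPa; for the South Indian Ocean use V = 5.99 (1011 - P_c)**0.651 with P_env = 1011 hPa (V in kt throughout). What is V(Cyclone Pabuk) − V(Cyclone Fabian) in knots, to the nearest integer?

Cyclone Pabuk: ΔP = 129; V ≈ 5.97 × 129^0.657 ≈ 145.42 kt.
Cyclone Fabian: ΔP = 57; V ≈ 5.99 × 57^0.651 ≈ 83.27 kt.
Difference ≈ 145.42 − 83.27 = 62.15 → 62 kt.

62 kt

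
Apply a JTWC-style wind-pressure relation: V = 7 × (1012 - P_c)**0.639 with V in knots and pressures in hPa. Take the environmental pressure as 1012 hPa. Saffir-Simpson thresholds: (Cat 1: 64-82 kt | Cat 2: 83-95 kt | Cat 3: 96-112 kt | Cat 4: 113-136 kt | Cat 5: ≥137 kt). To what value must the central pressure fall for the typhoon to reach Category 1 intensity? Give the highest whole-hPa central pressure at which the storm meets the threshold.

980 hPa

Category 1 begins at V = 64 kt.
Required ΔP = (64/7)^(1/0.639) = 9.143^1.565 ≈ 31.92 hPa.
P_c ≤ 1012 − 31.92 = 980.08, so the highest integer P_c is 980 hPa.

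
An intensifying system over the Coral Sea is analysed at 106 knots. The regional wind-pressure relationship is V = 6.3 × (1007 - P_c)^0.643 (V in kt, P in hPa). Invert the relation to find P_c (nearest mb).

926 mb

ΔP = (V / 6.3)^(1/0.643) = (106/6.3)^1.555.
106/6.3 = 16.825; 16.825^1.555 ≈ 80.66 mb.
P_c = 1007 − 80.66 = 926.34 ≈ 926 mb.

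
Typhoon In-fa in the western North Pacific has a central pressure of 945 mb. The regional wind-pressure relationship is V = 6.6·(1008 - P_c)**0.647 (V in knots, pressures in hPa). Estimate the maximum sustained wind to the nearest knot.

ΔP = 1008 − 945 = 63 mb.
63^0.647 ≈ 14.594.
V ≈ 6.6 × 14.594 ≈ 96.3 kt.

96 kt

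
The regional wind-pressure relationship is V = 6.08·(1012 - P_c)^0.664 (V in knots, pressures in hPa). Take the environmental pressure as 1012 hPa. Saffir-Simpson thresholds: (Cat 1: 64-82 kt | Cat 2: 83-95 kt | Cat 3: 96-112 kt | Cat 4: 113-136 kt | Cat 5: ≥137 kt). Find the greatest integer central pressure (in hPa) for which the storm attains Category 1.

Category 1 begins at V = 64 kt.
Required ΔP = (64/6.08)^(1/0.664) = 10.526^1.506 ≈ 34.64 hPa.
P_c ≤ 1012 − 34.64 = 977.36, so the highest integer P_c is 977 hPa.

977 hPa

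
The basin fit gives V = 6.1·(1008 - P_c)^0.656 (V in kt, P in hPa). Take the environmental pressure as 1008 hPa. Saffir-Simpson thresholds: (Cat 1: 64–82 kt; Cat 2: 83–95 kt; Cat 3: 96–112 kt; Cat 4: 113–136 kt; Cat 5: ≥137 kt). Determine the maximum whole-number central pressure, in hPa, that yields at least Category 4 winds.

922 hPa

Category 4 begins at V = 113 kt.
Required ΔP = (113/6.1)^(1/0.656) = 18.525^1.524 ≈ 85.61 hPa.
P_c ≤ 1008 − 85.61 = 922.39, so the highest integer P_c is 922 hPa.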